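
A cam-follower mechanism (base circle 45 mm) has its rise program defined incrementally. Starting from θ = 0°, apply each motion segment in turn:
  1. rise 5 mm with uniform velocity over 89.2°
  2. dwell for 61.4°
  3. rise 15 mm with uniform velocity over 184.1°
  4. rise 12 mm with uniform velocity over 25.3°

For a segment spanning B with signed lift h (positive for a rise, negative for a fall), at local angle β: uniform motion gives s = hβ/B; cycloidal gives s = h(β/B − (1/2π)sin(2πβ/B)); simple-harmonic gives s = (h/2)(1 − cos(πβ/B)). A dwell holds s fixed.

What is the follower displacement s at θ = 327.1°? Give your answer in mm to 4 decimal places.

seg 1 [0°–89.2°] uniform, h=5: full span → s += 5 → s = 5.0000
seg 2 [89.2°–150.6°] dwell: s stays 5.0000
seg 3 [150.6°–334.7°] uniform, h=15: θ=327.1° here. β=176.5, B=184.1. 15·176.5/184.1 = 14.3808 → s = 19.3808

19.3808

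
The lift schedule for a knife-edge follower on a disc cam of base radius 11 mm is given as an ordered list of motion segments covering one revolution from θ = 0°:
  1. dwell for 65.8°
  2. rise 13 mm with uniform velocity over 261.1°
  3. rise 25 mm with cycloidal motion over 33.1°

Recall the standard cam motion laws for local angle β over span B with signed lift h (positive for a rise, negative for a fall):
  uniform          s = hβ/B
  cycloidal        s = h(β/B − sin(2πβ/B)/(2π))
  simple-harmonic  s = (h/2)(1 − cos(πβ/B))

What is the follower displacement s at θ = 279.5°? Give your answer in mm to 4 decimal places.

seg 1 [0°–65.8°] dwell: s stays 0.0000
seg 2 [65.8°–326.9°] uniform, h=13: θ=279.5° here. β=213.7, B=261.1. 13·213.7/261.1 = 10.6400 → s = 10.6400

10.6400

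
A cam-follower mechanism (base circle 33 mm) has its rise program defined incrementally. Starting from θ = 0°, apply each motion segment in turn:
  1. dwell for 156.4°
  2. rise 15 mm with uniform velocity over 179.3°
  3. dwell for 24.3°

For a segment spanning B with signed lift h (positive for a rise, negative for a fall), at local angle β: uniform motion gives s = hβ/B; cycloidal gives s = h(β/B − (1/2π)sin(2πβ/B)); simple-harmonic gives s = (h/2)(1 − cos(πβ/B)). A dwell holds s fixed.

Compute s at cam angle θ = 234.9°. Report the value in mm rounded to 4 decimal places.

seg 1 [0°–156.4°] dwell: s stays 0.0000
seg 2 [156.4°–335.7°] uniform, h=15: θ=234.9° here. β=78.5, B=179.3. 15·78.5/179.3 = 6.5672 → s = 6.5672

6.5672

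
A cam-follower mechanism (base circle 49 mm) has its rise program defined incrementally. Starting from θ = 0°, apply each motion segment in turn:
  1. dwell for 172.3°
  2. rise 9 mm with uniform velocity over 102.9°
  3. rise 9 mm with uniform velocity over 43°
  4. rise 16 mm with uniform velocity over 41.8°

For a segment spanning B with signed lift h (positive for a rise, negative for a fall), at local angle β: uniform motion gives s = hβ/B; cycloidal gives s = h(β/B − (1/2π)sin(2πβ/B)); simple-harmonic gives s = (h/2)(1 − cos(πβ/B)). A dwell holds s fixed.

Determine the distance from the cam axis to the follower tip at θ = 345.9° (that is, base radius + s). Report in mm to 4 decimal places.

seg 1 [0°–172.3°] dwell: s stays 0.0000
seg 2 [172.3°–275.2°] uniform, h=9: full span → s += 9 → s = 9.0000
seg 3 [275.2°–318.2°] uniform, h=9: full span → s += 9 → s = 18.0000
seg 4 [318.2°–360°] uniform, h=16: θ=345.9° here. β=27.7, B=41.8. 16·27.7/41.8 = 10.6029 → s = 28.6029
radial distance = base radius + s = 49 + 28.6029 = 77.6029

77.6029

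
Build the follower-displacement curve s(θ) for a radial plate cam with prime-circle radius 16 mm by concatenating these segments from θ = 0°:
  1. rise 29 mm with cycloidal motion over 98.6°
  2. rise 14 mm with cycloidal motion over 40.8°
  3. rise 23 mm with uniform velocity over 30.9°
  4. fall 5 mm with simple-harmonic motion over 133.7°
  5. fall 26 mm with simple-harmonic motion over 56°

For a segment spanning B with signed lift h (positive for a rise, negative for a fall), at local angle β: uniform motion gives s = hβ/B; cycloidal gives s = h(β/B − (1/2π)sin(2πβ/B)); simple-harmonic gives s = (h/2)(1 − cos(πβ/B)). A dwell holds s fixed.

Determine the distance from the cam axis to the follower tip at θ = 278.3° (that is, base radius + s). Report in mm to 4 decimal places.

seg 1 [0°–98.6°] cycloidal, h=29: full span → s += 29 → s = 29.0000
seg 2 [98.6°–139.4°] cycloidal, h=14: full span → s += 14 → s = 43.0000
seg 3 [139.4°–170.3°] uniform, h=23: full span → s += 23 → s = 66.0000
seg 4 [170.3°–304°] simple-harmonic, h=-5: θ=278.3° here. β=108, B=133.7. -5/2·(1 − cos(π·0.8078)) = -4.5578 → s = 61.4422
radial distance = base radius + s = 16 + 61.4422 = 77.4422

77.4422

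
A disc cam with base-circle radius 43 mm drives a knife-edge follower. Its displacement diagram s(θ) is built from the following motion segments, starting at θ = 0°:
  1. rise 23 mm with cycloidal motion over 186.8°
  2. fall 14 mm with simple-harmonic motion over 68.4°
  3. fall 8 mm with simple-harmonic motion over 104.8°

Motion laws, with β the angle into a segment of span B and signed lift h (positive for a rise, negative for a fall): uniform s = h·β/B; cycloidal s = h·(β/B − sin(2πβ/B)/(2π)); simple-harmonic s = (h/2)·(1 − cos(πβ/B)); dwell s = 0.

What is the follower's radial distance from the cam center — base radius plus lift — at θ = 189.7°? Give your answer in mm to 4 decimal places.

seg 1 [0°–186.8°] cycloidal, h=23: full span → s += 23 → s = 23.0000
seg 2 [186.8°–255.2°] simple-harmonic, h=-14: θ=189.7° here. β=2.9, B=68.4. -14/2·(1 − cos(π·0.0424)) = -0.0620 → s = 22.9380
radial distance = base radius + s = 43 + 22.9380 = 65.9380

65.9380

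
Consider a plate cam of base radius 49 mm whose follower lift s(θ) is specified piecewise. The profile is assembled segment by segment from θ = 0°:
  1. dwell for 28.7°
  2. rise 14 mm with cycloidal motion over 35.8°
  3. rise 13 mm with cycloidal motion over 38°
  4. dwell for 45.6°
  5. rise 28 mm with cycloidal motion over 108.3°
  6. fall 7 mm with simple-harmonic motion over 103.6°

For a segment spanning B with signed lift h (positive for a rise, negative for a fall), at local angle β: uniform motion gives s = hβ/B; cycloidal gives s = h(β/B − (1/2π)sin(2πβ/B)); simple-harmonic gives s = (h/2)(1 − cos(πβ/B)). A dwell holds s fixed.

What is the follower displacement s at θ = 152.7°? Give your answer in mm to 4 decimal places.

seg 1 [0°–28.7°] dwell: s stays 0.0000
seg 2 [28.7°–64.5°] cycloidal, h=14: full span → s += 14 → s = 14.0000
seg 3 [64.5°–102.5°] cycloidal, h=13: full span → s += 13 → s = 27.0000
seg 4 [102.5°–148.1°] dwell: s stays 27.0000
seg 5 [148.1°–256.4°] cycloidal, h=28: θ=152.7° here. β=4.6, B=108.3. 28·(0.0425 − sin(2π·0.0425)/(2π)) = 0.0141 → s = 27.0141

27.0141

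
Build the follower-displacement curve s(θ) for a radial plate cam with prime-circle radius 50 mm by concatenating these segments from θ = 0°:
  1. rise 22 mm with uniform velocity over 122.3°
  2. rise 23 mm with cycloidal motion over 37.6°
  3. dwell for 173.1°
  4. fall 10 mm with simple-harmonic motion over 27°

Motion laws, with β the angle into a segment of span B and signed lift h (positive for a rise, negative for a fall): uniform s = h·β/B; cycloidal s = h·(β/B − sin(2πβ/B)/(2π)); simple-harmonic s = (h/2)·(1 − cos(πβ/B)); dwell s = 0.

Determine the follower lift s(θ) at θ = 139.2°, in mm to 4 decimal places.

seg 1 [0°–122.3°] uniform, h=22: full span → s += 22 → s = 22.0000
seg 2 [122.3°–159.9°] cycloidal, h=23: θ=139.2° here. β=16.9, B=37.6. 23·(0.4495 − sin(2π·0.4495)/(2π)) = 9.1950 → s = 31.1950

31.1950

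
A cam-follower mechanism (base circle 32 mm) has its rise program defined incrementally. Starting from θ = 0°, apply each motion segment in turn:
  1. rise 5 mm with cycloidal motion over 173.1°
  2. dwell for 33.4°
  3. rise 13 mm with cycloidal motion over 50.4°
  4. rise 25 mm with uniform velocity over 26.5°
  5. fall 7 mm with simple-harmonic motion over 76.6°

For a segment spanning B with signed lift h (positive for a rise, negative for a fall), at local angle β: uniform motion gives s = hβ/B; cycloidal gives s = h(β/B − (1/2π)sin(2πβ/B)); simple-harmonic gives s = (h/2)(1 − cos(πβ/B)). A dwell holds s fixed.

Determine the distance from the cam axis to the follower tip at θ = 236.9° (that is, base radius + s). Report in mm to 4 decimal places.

seg 1 [0°–173.1°] cycloidal, h=5: full span → s += 5 → s = 5.0000
seg 2 [173.1°–206.5°] dwell: s stays 5.0000
seg 3 [206.5°–256.9°] cycloidal, h=13: θ=236.9° here. β=30.4, B=50.4. 13·(0.6032 − sin(2π·0.6032)/(2π)) = 9.0905 → s = 14.0905
radial distance = base radius + s = 32 + 14.0905 = 46.0905

46.0905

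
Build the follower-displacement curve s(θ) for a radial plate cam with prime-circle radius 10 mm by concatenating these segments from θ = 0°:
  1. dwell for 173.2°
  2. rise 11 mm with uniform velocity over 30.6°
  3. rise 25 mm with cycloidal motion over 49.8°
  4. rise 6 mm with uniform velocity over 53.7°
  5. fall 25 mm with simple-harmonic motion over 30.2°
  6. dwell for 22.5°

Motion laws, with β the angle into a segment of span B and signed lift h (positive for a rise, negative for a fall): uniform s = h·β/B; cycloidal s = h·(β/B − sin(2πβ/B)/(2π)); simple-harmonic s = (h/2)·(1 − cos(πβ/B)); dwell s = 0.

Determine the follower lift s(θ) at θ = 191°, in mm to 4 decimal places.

seg 1 [0°–173.2°] dwell: s stays 0.0000
seg 2 [173.2°–203.8°] uniform, h=11: θ=191° here. β=17.8, B=30.6. 11·17.8/30.6 = 6.3987 → s = 6.3987

6.3987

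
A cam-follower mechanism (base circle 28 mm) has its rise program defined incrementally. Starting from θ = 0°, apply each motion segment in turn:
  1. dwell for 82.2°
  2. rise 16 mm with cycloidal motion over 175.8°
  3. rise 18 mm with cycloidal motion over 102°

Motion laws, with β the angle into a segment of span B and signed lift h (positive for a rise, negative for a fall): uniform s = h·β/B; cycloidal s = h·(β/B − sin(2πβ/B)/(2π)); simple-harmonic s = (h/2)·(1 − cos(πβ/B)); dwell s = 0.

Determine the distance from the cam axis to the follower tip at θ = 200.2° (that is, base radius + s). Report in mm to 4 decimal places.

seg 1 [0°–82.2°] dwell: s stays 0.0000
seg 2 [82.2°–258°] cycloidal, h=16: θ=200.2° here. β=118, B=175.8. 16·(0.6712 − sin(2π·0.6712)/(2π)) = 12.9803 → s = 12.9803
radial distance = base radius + s = 28 + 12.9803 = 40.9803

40.9803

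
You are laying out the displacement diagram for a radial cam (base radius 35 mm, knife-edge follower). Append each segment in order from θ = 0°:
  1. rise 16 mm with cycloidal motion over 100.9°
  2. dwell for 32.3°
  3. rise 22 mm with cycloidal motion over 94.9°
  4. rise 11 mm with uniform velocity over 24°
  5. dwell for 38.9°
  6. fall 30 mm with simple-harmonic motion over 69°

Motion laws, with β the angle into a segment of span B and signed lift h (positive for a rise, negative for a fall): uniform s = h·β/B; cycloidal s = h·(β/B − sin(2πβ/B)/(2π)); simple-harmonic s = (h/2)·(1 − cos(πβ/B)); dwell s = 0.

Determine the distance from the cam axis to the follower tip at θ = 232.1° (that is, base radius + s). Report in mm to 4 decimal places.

seg 1 [0°–100.9°] cycloidal, h=16: full span → s += 16 → s = 16.0000
seg 2 [100.9°–133.2°] dwell: s stays 16.0000
seg 3 [133.2°–228.1°] cycloidal, h=22: full span → s += 22 → s = 38.0000
seg 4 [228.1°–252.1°] uniform, h=11: θ=232.1° here. β=4, B=24. 11·4/24 = 1.8333 → s = 39.8333
radial distance = base radius + s = 35 + 39.8333 = 74.8333

74.8333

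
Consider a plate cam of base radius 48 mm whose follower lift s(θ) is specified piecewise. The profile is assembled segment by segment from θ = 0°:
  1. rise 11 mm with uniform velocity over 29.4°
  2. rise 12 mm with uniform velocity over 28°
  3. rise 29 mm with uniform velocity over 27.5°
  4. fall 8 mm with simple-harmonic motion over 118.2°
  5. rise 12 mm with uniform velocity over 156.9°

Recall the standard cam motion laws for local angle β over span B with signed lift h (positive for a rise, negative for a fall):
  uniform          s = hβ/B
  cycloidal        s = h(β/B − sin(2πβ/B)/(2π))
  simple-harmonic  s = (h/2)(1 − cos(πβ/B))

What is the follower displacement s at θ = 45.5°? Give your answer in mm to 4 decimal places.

seg 1 [0°–29.4°] uniform, h=11: full span → s += 11 → s = 11.0000
seg 2 [29.4°–57.4°] uniform, h=12: θ=45.5° here. β=16.1, B=28. 12·16.1/28 = 6.9000 → s = 17.9000

17.9000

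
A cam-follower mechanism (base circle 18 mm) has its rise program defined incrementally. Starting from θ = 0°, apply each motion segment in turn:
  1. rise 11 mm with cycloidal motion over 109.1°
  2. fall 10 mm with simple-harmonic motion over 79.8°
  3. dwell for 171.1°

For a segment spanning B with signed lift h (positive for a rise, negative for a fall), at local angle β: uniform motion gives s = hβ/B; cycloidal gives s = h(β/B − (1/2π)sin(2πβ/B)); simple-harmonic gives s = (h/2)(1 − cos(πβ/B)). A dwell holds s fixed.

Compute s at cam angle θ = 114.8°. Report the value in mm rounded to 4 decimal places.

seg 1 [0°–109.1°] cycloidal, h=11: full span → s += 11 → s = 11.0000
seg 2 [109.1°–188.9°] simple-harmonic, h=-10: θ=114.8° here. β=5.7, B=79.8. -10/2·(1 − cos(π·0.0714)) = -0.1254 → s = 10.8746

10.8746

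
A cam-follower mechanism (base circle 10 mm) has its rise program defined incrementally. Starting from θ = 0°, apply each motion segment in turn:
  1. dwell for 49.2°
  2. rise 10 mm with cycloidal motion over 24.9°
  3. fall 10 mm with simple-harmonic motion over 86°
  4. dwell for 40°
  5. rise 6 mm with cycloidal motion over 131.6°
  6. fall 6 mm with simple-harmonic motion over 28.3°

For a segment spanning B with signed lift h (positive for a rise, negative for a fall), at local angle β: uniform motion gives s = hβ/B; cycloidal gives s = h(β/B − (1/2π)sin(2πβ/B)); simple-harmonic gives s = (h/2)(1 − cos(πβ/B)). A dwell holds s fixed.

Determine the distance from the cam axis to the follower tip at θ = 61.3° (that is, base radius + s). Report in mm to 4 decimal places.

seg 1 [0°–49.2°] dwell: s stays 0.0000
seg 2 [49.2°–74.1°] cycloidal, h=10: θ=61.3° here. β=12.1, B=24.9. 10·(0.4859 − sin(2π·0.4859)/(2π)) = 4.7191 → s = 4.7191
radial distance = base radius + s = 10 + 4.7191 = 14.7191

14.7191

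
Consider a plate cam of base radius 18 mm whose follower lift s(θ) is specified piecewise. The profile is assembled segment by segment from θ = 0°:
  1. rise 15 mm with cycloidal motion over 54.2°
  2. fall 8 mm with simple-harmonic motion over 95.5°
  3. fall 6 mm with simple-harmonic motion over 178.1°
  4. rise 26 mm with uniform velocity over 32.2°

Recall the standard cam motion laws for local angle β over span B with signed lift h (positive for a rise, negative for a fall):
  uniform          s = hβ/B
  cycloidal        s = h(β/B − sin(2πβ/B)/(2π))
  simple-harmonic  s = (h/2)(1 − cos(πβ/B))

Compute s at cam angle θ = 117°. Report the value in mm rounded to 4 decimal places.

seg 1 [0°–54.2°] cycloidal, h=15: full span → s += 15 → s = 15.0000
seg 2 [54.2°–149.7°] simple-harmonic, h=-8: θ=117° here. β=62.8, B=95.5. -8/2·(1 − cos(π·0.6576)) = -5.9004 → s = 9.0996

9.0996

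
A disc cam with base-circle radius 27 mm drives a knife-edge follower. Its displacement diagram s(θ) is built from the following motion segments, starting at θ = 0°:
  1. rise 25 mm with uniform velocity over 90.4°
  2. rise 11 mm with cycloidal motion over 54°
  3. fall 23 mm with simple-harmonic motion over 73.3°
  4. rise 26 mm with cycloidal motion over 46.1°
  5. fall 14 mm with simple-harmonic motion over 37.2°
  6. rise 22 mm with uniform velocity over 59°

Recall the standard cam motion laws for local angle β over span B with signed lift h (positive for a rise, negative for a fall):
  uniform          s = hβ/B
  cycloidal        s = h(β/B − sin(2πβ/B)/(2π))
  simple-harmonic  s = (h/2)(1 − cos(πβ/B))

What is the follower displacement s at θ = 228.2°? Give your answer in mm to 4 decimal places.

seg 1 [0°–90.4°] uniform, h=25: full span → s += 25 → s = 25.0000
seg 2 [90.4°–144.4°] cycloidal, h=11: full span → s += 11 → s = 36.0000
seg 3 [144.4°–217.7°] simple-harmonic, h=-23: full span → s += -23 → s = 13.0000
seg 4 [217.7°–263.8°] cycloidal, h=26: θ=228.2° here. β=10.5, B=46.1. 26·(0.2278 − sin(2π·0.2278)/(2π)) = 1.8242 → s = 14.8242

14.8242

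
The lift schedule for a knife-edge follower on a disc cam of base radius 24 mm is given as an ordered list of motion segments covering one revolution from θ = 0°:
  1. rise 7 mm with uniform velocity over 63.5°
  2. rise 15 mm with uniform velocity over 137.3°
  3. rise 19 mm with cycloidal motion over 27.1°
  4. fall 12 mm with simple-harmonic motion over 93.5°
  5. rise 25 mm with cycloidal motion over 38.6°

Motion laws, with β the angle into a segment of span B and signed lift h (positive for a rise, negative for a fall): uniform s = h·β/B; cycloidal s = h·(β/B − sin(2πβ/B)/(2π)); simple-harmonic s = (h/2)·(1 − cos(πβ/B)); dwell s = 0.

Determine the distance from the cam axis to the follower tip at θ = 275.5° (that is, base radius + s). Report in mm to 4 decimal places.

seg 1 [0°–63.5°] uniform, h=7: full span → s += 7 → s = 7.0000
seg 2 [63.5°–200.8°] uniform, h=15: full span → s += 15 → s = 22.0000
seg 3 [200.8°–227.9°] cycloidal, h=19: full span → s += 19 → s = 41.0000
seg 4 [227.9°–321.4°] simple-harmonic, h=-12: θ=275.5° here. β=47.6, B=93.5. -12/2·(1 − cos(π·0.5091)) = -6.1713 → s = 34.8287
radial distance = base radius + s = 24 + 34.8287 = 58.8287

58.8287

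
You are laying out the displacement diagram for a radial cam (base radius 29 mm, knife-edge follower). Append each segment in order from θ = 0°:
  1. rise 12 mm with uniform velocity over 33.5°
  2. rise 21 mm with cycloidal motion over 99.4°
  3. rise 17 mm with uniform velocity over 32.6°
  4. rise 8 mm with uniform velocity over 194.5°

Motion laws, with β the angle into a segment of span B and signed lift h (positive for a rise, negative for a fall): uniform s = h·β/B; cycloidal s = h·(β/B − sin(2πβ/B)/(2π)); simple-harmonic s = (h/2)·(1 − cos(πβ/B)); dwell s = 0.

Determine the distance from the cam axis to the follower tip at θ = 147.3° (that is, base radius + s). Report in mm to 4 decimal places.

seg 1 [0°–33.5°] uniform, h=12: full span → s += 12 → s = 12.0000
seg 2 [33.5°–132.9°] cycloidal, h=21: full span → s += 21 → s = 33.0000
seg 3 [132.9°–165.5°] uniform, h=17: θ=147.3° here. β=14.4, B=32.6. 17·14.4/32.6 = 7.5092 → s = 40.5092
radial distance = base radius + s = 29 + 40.5092 = 69.5092

69.5092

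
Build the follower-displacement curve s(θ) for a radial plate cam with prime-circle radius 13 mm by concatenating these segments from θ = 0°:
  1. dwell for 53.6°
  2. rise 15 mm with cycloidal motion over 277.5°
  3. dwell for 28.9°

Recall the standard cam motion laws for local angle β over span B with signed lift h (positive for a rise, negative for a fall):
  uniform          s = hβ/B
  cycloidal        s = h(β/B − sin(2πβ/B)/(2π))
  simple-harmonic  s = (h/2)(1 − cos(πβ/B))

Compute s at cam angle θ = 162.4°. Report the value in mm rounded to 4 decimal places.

seg 1 [0°–53.6°] dwell: s stays 0.0000
seg 2 [53.6°–331.1°] cycloidal, h=15: θ=162.4° here. β=108.8, B=277.5. 15·(0.3921 − sin(2π·0.3921)/(2π)) = 4.3834 → s = 4.3834

4.3834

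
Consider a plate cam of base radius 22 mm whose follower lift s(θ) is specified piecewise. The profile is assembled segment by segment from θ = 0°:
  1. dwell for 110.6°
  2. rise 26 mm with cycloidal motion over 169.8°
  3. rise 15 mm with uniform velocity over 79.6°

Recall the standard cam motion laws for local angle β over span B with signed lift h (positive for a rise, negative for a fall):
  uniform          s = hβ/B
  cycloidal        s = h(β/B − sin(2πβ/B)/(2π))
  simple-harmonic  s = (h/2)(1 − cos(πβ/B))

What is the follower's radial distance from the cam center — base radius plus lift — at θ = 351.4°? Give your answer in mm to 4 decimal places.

seg 1 [0°–110.6°] dwell: s stays 0.0000
seg 2 [110.6°–280.4°] cycloidal, h=26: full span → s += 26 → s = 26.0000
seg 3 [280.4°–360°] uniform, h=15: θ=351.4° here. β=71, B=79.6. 15·71/79.6 = 13.3794 → s = 39.3794
radial distance = base radius + s = 22 + 39.3794 = 61.3794

61.3794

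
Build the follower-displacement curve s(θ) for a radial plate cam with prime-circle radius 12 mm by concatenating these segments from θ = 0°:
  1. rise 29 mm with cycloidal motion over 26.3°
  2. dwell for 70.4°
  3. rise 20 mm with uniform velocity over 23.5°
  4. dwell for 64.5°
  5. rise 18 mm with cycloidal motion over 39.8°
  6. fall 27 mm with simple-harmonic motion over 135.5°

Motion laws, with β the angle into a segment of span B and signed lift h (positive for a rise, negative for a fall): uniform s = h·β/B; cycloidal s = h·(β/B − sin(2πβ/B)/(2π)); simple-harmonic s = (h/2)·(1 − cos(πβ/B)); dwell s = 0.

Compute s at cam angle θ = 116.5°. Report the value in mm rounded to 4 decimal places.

seg 1 [0°–26.3°] cycloidal, h=29: full span → s += 29 → s = 29.0000
seg 2 [26.3°–96.7°] dwell: s stays 29.0000
seg 3 [96.7°–120.2°] uniform, h=20: θ=116.5° here. β=19.8, B=23.5. 20·19.8/23.5 = 16.8511 → s = 45.8511

45.8511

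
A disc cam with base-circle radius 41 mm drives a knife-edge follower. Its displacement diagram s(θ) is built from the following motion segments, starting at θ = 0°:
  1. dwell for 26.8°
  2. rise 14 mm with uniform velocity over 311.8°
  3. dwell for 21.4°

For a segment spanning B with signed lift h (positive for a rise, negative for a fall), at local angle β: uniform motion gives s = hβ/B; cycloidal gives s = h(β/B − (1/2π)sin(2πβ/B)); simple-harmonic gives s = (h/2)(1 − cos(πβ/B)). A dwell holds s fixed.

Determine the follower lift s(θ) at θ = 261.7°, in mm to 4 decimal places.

seg 1 [0°–26.8°] dwell: s stays 0.0000
seg 2 [26.8°–338.6°] uniform, h=14: θ=261.7° here. β=234.9, B=311.8. 14·234.9/311.8 = 10.5471 → s = 10.5471

10.5471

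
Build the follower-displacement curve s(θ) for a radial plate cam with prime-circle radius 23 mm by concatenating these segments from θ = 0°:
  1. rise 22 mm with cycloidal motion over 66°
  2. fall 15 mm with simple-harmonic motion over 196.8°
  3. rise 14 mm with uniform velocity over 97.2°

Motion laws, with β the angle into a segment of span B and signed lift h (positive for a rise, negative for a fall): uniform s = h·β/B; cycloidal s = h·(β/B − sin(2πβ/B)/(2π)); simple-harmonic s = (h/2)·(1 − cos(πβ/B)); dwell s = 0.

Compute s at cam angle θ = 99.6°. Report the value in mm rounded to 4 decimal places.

seg 1 [0°–66°] cycloidal, h=22: full span → s += 22 → s = 22.0000
seg 2 [66°–262.8°] simple-harmonic, h=-15: θ=99.6° here. β=33.6, B=196.8. -15/2·(1 − cos(π·0.1707)) = -1.0532 → s = 20.9468

20.9468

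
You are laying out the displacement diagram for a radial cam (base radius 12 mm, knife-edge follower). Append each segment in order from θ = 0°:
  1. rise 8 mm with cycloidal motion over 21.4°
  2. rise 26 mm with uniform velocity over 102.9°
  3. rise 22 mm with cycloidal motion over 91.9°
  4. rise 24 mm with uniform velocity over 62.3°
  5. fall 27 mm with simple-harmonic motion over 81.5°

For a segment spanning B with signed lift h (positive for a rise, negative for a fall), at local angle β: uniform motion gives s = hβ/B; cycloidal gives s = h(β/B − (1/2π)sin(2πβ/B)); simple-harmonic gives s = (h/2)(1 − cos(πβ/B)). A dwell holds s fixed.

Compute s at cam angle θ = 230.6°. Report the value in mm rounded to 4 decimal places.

seg 1 [0°–21.4°] cycloidal, h=8: full span → s += 8 → s = 8.0000
seg 2 [21.4°–124.3°] uniform, h=26: full span → s += 26 → s = 34.0000
seg 3 [124.3°–216.2°] cycloidal, h=22: full span → s += 22 → s = 56.0000
seg 4 [216.2°–278.5°] uniform, h=24: θ=230.6° here. β=14.4, B=62.3. 24·14.4/62.3 = 5.5474 → s = 61.5474

61.5474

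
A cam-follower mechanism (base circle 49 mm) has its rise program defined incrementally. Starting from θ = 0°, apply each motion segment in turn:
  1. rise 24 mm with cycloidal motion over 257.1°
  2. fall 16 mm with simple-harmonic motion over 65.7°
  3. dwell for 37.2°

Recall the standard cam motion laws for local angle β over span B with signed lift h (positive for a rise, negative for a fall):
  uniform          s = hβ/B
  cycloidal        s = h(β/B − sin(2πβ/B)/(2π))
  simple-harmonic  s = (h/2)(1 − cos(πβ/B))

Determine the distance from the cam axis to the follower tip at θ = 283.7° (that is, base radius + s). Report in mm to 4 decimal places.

seg 1 [0°–257.1°] cycloidal, h=24: full span → s += 24 → s = 24.0000
seg 2 [257.1°–322.8°] simple-harmonic, h=-16: θ=283.7° here. β=26.6, B=65.7. -16/2·(1 − cos(π·0.4049)) = -5.6446 → s = 18.3554
radial distance = base radius + s = 49 + 18.3554 = 67.3554

67.3554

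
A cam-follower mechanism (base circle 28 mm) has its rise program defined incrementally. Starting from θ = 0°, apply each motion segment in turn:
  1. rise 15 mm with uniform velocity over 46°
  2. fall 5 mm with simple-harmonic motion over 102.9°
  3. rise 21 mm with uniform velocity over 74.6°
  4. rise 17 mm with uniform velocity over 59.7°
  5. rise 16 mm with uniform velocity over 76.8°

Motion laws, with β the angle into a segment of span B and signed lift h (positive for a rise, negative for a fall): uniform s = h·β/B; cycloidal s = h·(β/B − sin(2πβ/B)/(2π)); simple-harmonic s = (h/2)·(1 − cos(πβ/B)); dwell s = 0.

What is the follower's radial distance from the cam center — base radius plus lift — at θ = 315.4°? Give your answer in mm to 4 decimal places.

seg 1 [0°–46°] uniform, h=15: full span → s += 15 → s = 15.0000
seg 2 [46°–148.9°] simple-harmonic, h=-5: full span → s += -5 → s = 10.0000
seg 3 [148.9°–223.5°] uniform, h=21: full span → s += 21 → s = 31.0000
seg 4 [223.5°–283.2°] uniform, h=17: full span → s += 17 → s = 48.0000
seg 5 [283.2°–360°] uniform, h=16: θ=315.4° here. β=32.2, B=76.8. 16·32.2/76.8 = 6.7083 → s = 54.7083
radial distance = base radius + s = 28 + 54.7083 = 82.7083

82.7083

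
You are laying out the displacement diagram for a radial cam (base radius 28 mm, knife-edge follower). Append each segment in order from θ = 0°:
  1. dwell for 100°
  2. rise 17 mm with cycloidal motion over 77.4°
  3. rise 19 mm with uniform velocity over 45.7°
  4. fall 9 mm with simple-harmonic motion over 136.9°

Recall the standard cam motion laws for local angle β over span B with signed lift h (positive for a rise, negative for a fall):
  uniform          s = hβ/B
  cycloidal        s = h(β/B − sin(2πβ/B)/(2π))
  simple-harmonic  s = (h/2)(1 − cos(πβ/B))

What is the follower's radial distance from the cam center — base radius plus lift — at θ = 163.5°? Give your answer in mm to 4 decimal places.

seg 1 [0°–100°] dwell: s stays 0.0000
seg 2 [100°–177.4°] cycloidal, h=17: θ=163.5° here. β=63.5, B=77.4. 17·(0.8204 − sin(2π·0.8204)/(2π)) = 16.3922 → s = 16.3922
radial distance = base radius + s = 28 + 16.3922 = 44.3922

44.3922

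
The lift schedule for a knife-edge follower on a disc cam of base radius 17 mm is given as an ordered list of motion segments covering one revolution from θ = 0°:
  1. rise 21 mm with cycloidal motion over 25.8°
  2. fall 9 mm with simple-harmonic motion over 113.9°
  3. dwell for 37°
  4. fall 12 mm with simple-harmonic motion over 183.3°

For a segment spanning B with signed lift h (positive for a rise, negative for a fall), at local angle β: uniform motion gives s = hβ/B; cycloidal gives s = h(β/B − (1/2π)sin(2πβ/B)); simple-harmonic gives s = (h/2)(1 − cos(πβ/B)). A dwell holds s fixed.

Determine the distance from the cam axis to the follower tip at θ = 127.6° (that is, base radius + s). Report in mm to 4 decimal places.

seg 1 [0°–25.8°] cycloidal, h=21: full span → s += 21 → s = 21.0000
seg 2 [25.8°–139.7°] simple-harmonic, h=-9: θ=127.6° here. β=101.8, B=113.9. -9/2·(1 − cos(π·0.8938)) = -8.7517 → s = 12.2483
radial distance = base radius + s = 17 + 12.2483 = 29.2483

29.2483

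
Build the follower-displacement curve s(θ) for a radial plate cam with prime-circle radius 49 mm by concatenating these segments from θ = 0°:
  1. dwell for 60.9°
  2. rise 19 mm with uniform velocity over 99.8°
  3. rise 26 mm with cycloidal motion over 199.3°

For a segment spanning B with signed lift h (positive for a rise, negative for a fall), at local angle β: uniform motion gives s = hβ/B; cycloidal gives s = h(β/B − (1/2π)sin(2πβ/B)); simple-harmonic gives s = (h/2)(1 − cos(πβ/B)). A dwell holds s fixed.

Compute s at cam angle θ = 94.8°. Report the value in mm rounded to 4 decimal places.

seg 1 [0°–60.9°] dwell: s stays 0.0000
seg 2 [60.9°–160.7°] uniform, h=19: θ=94.8° here. β=33.9, B=99.8. 19·33.9/99.8 = 6.4539 → s = 6.4539

6.4539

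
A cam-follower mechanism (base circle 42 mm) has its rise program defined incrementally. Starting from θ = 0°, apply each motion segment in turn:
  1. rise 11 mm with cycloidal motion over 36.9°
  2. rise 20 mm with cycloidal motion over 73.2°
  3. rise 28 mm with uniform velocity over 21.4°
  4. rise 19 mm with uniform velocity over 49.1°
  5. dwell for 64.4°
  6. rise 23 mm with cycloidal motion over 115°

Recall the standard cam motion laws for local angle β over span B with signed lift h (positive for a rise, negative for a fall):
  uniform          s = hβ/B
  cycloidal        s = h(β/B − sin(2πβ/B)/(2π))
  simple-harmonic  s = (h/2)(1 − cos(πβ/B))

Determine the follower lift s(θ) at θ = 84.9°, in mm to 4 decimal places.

seg 1 [0°–36.9°] cycloidal, h=11: full span → s += 11 → s = 11.0000
seg 2 [36.9°–110.1°] cycloidal, h=20: θ=84.9° here. β=48, B=73.2. 20·(0.6557 − sin(2π·0.6557)/(2π)) = 15.7557 → s = 26.7557

26.7557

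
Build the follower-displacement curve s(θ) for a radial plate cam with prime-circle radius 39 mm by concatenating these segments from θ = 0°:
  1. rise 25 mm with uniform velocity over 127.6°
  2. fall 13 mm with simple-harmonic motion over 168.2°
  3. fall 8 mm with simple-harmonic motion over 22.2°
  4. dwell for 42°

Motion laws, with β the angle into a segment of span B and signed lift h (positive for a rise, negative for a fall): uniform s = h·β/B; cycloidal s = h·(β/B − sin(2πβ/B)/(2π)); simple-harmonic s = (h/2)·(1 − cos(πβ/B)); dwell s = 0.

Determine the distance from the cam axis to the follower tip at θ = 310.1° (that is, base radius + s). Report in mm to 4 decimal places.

seg 1 [0°–127.6°] uniform, h=25: full span → s += 25 → s = 25.0000
seg 2 [127.6°–295.8°] simple-harmonic, h=-13: full span → s += -13 → s = 12.0000
seg 3 [295.8°–318°] simple-harmonic, h=-8: θ=310.1° here. β=14.3, B=22.2. -8/2·(1 − cos(π·0.6441)) = -5.7501 → s = 6.2499
radial distance = base radius + s = 39 + 6.2499 = 45.2499

45.2499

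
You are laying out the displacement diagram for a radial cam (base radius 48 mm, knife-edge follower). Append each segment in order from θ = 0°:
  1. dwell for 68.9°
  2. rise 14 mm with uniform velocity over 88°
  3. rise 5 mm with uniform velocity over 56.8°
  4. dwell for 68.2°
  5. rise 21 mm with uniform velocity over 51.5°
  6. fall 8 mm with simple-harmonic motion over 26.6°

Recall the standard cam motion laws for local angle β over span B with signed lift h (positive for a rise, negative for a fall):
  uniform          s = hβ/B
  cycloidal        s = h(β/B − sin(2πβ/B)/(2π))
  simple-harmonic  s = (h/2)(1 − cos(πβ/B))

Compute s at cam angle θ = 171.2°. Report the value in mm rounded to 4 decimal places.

seg 1 [0°–68.9°] dwell: s stays 0.0000
seg 2 [68.9°–156.9°] uniform, h=14: full span → s += 14 → s = 14.0000
seg 3 [156.9°–213.7°] uniform, h=5: θ=171.2° here. β=14.3, B=56.8. 5·14.3/56.8 = 1.2588 → s = 15.2588

15.2588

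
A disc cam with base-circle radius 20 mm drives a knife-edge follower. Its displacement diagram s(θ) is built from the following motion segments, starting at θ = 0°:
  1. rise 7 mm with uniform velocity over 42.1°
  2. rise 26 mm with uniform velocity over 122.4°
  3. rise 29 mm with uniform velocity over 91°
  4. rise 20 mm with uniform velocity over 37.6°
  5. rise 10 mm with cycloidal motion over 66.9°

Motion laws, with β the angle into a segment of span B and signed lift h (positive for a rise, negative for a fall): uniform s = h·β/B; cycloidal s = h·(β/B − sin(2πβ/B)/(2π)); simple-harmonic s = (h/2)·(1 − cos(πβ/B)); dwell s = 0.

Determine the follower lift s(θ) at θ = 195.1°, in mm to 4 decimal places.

seg 1 [0°–42.1°] uniform, h=7: full span → s += 7 → s = 7.0000
seg 2 [42.1°–164.5°] uniform, h=26: full span → s += 26 → s = 33.0000
seg 3 [164.5°–255.5°] uniform, h=29: θ=195.1° here. β=30.6, B=91. 29·30.6/91 = 9.7516 → s = 42.7516

42.7516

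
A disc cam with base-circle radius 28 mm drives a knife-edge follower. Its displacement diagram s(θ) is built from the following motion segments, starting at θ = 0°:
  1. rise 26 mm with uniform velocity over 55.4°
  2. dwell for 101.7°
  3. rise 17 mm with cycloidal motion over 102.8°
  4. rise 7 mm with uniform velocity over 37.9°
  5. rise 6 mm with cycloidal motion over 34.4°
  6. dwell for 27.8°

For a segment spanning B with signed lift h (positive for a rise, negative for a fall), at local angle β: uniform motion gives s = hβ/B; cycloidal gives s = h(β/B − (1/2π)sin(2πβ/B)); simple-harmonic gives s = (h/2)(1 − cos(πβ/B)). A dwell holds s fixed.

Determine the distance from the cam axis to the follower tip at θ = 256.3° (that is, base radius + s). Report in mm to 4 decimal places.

seg 1 [0°–55.4°] uniform, h=26: full span → s += 26 → s = 26.0000
seg 2 [55.4°–157.1°] dwell: s stays 26.0000
seg 3 [157.1°–259.9°] cycloidal, h=17: θ=256.3° here. β=99.2, B=102.8. 17·(0.9650 − sin(2π·0.9650)/(2π)) = 16.9952 → s = 42.9952
radial distance = base radius + s = 28 + 42.9952 = 70.9952

70.9952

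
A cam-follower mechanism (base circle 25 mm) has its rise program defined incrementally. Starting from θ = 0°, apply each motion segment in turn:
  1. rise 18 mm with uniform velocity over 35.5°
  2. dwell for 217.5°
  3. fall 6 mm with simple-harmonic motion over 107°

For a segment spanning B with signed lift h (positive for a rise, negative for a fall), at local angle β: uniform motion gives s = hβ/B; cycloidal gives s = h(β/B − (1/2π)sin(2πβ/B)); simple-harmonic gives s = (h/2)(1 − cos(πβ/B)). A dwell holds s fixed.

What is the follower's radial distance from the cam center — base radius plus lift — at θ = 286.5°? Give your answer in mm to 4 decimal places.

seg 1 [0°–35.5°] uniform, h=18: full span → s += 18 → s = 18.0000
seg 2 [35.5°–253°] dwell: s stays 18.0000
seg 3 [253°–360°] simple-harmonic, h=-6: θ=286.5° here. β=33.5, B=107. -6/2·(1 − cos(π·0.3131)) = -1.3379 → s = 16.6621
radial distance = base radius + s = 25 + 16.6621 = 41.6621

41.6621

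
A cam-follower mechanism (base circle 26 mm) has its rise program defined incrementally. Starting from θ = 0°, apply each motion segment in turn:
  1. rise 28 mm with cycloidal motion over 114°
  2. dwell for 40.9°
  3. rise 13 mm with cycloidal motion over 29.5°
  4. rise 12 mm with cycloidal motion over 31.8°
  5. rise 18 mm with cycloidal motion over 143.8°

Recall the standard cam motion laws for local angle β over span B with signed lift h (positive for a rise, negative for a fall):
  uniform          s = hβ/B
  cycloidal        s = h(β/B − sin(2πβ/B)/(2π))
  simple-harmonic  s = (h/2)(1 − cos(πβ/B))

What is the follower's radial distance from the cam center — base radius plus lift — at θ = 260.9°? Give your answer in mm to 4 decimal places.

seg 1 [0°–114°] cycloidal, h=28: full span → s += 28 → s = 28.0000
seg 2 [114°–154.9°] dwell: s stays 28.0000
seg 3 [154.9°–184.4°] cycloidal, h=13: full span → s += 13 → s = 41.0000
seg 4 [184.4°–216.2°] cycloidal, h=12: full span → s += 12 → s = 53.0000
seg 5 [216.2°–360°] cycloidal, h=18: θ=260.9° here. β=44.7, B=143.8. 18·(0.3108 − sin(2π·0.3108)/(2π)) = 2.9373 → s = 55.9373
radial distance = base radius + s = 26 + 55.9373 = 81.9373

81.9373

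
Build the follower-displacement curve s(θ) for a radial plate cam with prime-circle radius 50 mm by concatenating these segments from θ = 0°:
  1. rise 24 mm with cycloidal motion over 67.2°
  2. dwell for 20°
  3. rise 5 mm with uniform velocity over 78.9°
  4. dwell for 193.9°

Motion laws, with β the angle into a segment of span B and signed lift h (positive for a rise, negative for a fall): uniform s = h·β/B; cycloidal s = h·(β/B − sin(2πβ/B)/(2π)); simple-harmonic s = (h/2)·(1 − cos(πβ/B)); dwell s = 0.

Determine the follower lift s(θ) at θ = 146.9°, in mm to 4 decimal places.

seg 1 [0°–67.2°] cycloidal, h=24: full span → s += 24 → s = 24.0000
seg 2 [67.2°–87.2°] dwell: s stays 24.0000
seg 3 [87.2°–166.1°] uniform, h=5: θ=146.9° here. β=59.7, B=78.9. 5·59.7/78.9 = 3.7833 → s = 27.7833

27.7833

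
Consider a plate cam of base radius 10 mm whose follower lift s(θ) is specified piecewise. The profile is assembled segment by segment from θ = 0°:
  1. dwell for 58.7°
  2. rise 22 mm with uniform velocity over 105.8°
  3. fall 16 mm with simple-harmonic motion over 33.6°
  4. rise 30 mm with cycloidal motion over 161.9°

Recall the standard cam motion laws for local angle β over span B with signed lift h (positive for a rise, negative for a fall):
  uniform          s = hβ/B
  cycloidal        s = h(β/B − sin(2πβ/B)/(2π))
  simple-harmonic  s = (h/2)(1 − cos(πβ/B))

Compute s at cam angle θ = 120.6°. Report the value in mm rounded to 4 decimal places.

seg 1 [0°–58.7°] dwell: s stays 0.0000
seg 2 [58.7°–164.5°] uniform, h=22: θ=120.6° here. β=61.9, B=105.8. 22·61.9/105.8 = 12.8715 → s = 12.8715

12.8715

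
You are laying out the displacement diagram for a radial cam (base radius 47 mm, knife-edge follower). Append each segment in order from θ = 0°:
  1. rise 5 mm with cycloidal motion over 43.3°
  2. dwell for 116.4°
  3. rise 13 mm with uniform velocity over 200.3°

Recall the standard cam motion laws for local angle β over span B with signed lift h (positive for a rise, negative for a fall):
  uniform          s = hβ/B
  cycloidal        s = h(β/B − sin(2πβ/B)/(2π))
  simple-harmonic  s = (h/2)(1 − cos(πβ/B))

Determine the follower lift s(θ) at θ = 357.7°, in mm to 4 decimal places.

seg 1 [0°–43.3°] cycloidal, h=5: full span → s += 5 → s = 5.0000
seg 2 [43.3°–159.7°] dwell: s stays 5.0000
seg 3 [159.7°–360°] uniform, h=13: θ=357.7° here. β=198, B=200.3. 13·198/200.3 = 12.8507 → s = 17.8507

17.8507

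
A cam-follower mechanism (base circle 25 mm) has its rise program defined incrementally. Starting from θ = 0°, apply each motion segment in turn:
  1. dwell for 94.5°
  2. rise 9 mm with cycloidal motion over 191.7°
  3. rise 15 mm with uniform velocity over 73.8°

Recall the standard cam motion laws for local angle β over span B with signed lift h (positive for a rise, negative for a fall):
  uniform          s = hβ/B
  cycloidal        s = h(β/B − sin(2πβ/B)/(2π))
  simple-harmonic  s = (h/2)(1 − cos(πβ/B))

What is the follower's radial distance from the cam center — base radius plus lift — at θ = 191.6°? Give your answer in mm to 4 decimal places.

seg 1 [0°–94.5°] dwell: s stays 0.0000
seg 2 [94.5°–286.2°] cycloidal, h=9: θ=191.6° here. β=97.1, B=191.7. 9·(0.5065 − sin(2π·0.5065)/(2π)) = 4.6174 → s = 4.6174
radial distance = base radius + s = 25 + 4.6174 = 29.6174

29.6174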